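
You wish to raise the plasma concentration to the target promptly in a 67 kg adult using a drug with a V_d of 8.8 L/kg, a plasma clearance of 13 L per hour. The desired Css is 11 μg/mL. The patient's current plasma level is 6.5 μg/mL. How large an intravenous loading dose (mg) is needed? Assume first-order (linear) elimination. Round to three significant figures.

2650 mg

Vd(total) = 67 kg × 8.8 L/kg = 589.6 L
Concentration deficit ΔC = 11 − 6.5 = 4.500 mg/L
LD = Vd × ΔC = 589.6 × 4.500 = 2653 mg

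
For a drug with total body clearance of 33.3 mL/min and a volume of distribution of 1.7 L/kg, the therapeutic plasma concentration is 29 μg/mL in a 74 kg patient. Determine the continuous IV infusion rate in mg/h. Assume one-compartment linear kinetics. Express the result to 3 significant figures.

57.9 mg/h

Convert clearance: 33.3 mL/min × 60 min/h ÷ 1000 mL/L = 1.998 L/h
At steady state, infusion rate equals elimination rate: rate in = CL × Css.
Infusion rate = CL · Css = 1.998 L/h × 29 mg/L = 57.94 mg/h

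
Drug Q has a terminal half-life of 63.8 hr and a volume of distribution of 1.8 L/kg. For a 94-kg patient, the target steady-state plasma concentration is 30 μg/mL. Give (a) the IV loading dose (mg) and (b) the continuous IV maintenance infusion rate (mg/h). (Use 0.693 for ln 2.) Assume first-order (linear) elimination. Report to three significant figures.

(a) 5080 mg; (b) 55.1 mg/h

Vd = 1.8 L/kg × 94 kg = 169.2 L
LD = Vd × C = 169.2 × 30 = 5076 mg
CL = 0.693 × Vd / t½ = 0.693 × 169.2 / 63.8 = 1.838 L/h
Infusion rate = CL × Css = 1.838 × 30 = 55.14 mg/h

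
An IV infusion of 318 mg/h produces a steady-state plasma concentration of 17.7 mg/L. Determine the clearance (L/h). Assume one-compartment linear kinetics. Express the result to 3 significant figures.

18.0 L/h

At steady state, infusion rate = CL × Css, so CL = rate / Css.
CL = 318 / 17.7 = 17.97 L/h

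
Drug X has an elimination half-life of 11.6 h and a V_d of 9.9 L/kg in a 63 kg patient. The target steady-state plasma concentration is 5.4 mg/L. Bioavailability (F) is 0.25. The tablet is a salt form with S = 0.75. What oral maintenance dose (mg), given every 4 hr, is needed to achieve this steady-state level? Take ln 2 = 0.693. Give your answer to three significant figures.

Vd = 9.9 L/kg × 63 kg = 623.7 L
CL = 0.693 × Vd / t½ = 0.693 × 623.7 / 11.6 = 37.26 L/h
D = CL × Css × τ / F / S = 37.26 × 5.4 × 4 / 0.25 / 0.75 = 4292 mg

4290 mg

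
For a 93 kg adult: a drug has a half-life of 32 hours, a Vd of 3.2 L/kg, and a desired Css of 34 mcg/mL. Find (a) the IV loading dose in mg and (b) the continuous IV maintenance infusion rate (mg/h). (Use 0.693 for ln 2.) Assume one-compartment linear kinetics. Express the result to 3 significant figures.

(a) 10100 mg; (b) 219 mg/h

Total Vd = 3.2 × 93 = 297.6 L
LD = Vd × C = 297.6 × 34 = 10120 mg
CL = 0.693 × Vd / t½ = 0.693 × 297.6 / 32 = 6.445 L/h
Infusion rate = CL × Css = 6.445 × 34 = 219.1 mg/h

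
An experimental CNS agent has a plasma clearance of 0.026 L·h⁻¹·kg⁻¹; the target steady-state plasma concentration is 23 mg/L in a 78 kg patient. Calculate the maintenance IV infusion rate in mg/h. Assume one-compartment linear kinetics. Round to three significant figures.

46.6 mg/h

CL = 0.026 L·h⁻¹·kg⁻¹ × 78 kg = 2.028 L/h
R₀ = 2.028 × 23 = 46.64 mg/h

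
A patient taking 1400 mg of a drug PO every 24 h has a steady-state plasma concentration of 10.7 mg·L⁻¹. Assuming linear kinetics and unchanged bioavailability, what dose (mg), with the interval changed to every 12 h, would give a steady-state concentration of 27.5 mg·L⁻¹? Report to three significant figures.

1800 mg

With linear kinetics, Css is proportional to dose rate (D/τ) at fixed clearance.
D₂ = D₁ × (Css,target / Css,current) × (τ₂/τ₁) = 1400 × (27.5/10.7) × (12/24) = 1799 mg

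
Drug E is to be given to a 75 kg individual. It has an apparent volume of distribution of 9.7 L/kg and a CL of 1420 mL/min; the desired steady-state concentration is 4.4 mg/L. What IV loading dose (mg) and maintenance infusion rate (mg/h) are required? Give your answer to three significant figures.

Vd(total) = 75 kg × 9.7 L/kg = 727.5 L
LD = Vd · C_target = 727.5 × 4.4 = 3201 mg
CL = 1420 mL/min = 1420 × 0.06 = 85.20 L/h
Maintenance infusion rate = CL × Css = 85.20 × 4.4 = 374.9 mg/h

(a) 3200 mg; (b) 375 mg/h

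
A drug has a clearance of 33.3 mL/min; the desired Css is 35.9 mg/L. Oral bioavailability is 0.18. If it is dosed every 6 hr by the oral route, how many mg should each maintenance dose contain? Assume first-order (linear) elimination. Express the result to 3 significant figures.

2390 mg

CL = 33.3 mL/min × 60/1000 = 1.998 L/h
D = CL × Css × τ / F = 1.998 × 35.9 × 6 / 0.18 = 2391 mg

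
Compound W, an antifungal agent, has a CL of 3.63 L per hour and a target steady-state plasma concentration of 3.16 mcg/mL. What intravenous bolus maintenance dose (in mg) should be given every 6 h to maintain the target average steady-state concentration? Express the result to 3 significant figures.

D = CL × Css × τ = 3.630 × 3.16 × 6 = 68.82 mg

68.8 mg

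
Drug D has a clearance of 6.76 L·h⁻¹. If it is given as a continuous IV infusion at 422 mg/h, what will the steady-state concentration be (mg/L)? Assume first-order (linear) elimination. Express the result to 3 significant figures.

Css = rate / CL = 422 / 6.760 = 62.43 mg/L

62.4 mg/L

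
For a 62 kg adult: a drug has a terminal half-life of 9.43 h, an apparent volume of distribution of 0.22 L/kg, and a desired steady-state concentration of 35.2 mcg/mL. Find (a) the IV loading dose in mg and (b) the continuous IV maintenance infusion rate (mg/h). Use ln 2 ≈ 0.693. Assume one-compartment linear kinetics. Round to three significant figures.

Total Vd = 0.22 × 62 = 13.64 L
LD = Vd × C = 13.64 × 35.2 = 480.1 mg
CL = 0.693 × Vd / t½ = 0.693 × 13.64 / 9.43 = 1.002 L/h
Infusion rate = CL × Css = 1.002 × 35.2 = 35.27 mg/h

(a) 480 mg; (b) 35.3 mg/h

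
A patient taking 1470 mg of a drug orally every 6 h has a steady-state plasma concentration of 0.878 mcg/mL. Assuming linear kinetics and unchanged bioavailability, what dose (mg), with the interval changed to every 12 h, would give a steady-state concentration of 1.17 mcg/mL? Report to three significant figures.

For first-order elimination, Css ∝ F·D/(CL·τ); F and CL are unchanged, so Css ∝ D/τ.
D₂ = D₁ × (Css,target / Css,current) × (τ₂/τ₁) = 1470 × (1.17/0.878) × (12/6) = 3918 mg

3920 mg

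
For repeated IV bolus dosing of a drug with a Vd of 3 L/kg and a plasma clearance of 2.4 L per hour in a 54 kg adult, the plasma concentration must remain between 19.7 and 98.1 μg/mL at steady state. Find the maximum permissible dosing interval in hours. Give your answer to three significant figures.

Vd = 3 L/kg × 54 kg = 162.0 L
k = CL / Vd = 2.400 / 162.0 = 0.01481 h⁻¹
Between IV bolus doses, concentration decays as C = C₀·e^(−kτ), so C_peak/C_trough = e^(kτ).
τ_max = ln(C_peak/C_trough) / k = ln(98.1/19.7) / 0.01481 = 1.605 / 0.01481 = 108.4 h

108 h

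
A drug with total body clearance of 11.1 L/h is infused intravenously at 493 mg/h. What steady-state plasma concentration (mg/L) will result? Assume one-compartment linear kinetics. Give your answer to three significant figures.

Css = rate / CL = 493 / 11.10 = 44.41 mg/L

44.4 mg/L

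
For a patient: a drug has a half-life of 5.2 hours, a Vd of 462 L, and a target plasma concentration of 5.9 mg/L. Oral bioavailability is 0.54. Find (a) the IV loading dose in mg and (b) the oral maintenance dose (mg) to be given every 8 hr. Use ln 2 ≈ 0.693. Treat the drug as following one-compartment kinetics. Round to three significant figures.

LD = Vd × C = 462.0 × 5.9 = 2726 mg
CL = 0.693 × Vd / t½ = 0.693 × 462.0 / 5.2 = 61.57 L/h
D = CL × Css × τ / F = 61.57 × 5.9 × 8 / 0.54 = 5382 mg

(a) 2730 mg; (b) 5380 mg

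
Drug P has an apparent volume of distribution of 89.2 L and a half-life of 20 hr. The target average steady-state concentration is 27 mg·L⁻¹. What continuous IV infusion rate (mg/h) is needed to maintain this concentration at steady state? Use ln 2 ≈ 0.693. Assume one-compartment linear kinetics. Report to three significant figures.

k = 0.693/20 = 0.03465 h⁻¹, so CL = k·Vd = 0.03465 × 89.20 = 3.091 L/h
Infusion rate = CL × Css = 3.091 × 27 = 83.46 mg/h

83.5 mg/h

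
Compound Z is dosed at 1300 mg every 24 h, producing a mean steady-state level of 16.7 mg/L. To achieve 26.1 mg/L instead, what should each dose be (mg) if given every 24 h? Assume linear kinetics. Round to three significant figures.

2030 mg

With linear kinetics, Css is proportional to dose rate (D/τ) at fixed clearance.
D₂ = D₁ × (Css,target / Css,current) = 1300 × 26.1/16.7 = 2032 mg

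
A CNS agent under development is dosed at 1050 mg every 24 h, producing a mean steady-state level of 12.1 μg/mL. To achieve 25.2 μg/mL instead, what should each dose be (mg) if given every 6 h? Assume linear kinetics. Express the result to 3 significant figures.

With linear kinetics, Css is proportional to dose rate (D/τ) at fixed clearance.
D₂ = D₁ × (Css,target / Css,current) × (τ₂/τ₁) = 1050 × (25.2/12.1) × (6/24) = 546.7 mg

547 mg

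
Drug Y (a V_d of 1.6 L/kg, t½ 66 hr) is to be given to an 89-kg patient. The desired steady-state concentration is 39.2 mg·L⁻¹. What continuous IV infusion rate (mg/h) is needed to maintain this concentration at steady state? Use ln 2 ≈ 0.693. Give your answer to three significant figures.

58.6 mg/h

Vd(total) = 89 kg × 1.6 L/kg = 142.4 L
CL = ln 2 · Vd / t½ = 0.693 × 142.4 / 66 = 1.495 L/h
Infusion rate = CL × Css = 1.495 × 39.2 = 58.60 mg/h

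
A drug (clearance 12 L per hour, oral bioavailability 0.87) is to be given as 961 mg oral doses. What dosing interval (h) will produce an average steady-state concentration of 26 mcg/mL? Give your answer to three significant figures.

F·D/τ = CL·Css → τ = F·D / (CL·Css).
τ = 0.87 × 961 / (12 × 26) = 2.680 h

2.68 h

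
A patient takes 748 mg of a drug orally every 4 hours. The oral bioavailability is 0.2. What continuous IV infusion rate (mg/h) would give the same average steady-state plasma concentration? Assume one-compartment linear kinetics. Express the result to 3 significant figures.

Equivalent systemic input: infusion rate = F·D/τ.
Rate = 0.2 × 748 / 4 = 37.40 mg/h

37.4 mg/h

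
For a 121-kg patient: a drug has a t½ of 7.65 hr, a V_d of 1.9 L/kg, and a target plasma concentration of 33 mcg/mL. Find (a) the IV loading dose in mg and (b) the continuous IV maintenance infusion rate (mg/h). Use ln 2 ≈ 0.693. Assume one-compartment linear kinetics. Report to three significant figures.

(a) 7590 mg; (b) 687 mg/h

Total Vd = 1.9 × 121 = 229.9 L
LD = Vd × C = 229.9 × 33 = 7587 mg
CL = 0.693 × Vd / t½ = 0.693 × 229.9 / 7.65 = 20.83 L/h
Infusion rate = CL × Css = 20.83 × 33 = 687.4 mg/h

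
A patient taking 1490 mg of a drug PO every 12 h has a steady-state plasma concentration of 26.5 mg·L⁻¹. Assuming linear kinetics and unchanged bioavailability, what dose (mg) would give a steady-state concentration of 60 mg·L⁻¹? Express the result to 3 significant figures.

For first-order elimination, Css ∝ F·D/(CL·τ); F and CL are unchanged, so Css ∝ D/τ.
D₂ = D₁ × (Css,target / Css,current) = 1490 × 60/26.5 = 3374 mg

3370 mg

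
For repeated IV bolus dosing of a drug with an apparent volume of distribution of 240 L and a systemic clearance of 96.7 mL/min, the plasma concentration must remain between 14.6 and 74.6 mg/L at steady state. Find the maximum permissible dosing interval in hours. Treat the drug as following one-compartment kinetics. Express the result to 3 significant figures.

67.5 h

Convert clearance: 96.7 mL/min × 60 min/h ÷ 1000 mL/L = 5.802 L/h
k = CL / Vd = 5.802 / 240.0 = 0.02418 h⁻¹
Between IV bolus doses, concentration decays as C = C₀·e^(−kτ), so C_peak/C_trough = e^(kτ).
τ_max = ln(C_peak/C_trough) / k = ln(74.6/14.6) / 0.02418 = 1.631 / 0.02418 = 67.45 h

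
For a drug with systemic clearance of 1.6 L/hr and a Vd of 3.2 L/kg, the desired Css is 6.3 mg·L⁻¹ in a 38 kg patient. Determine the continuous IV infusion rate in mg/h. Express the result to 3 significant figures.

10.1 mg/h

Maintenance depends on clearance, not Vd — rate in must match rate out.
R₀ = 1.600 × 6.3 = 10.08 mg/h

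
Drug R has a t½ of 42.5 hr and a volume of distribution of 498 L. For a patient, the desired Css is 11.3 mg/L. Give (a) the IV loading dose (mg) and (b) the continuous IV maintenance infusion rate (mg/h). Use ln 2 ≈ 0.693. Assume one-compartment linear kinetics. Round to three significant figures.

(a) 5630 mg; (b) 91.8 mg/h

LD = Vd × C = 498.0 × 11.3 = 5627 mg
CL = 0.693 × Vd / t½ = 0.693 × 498.0 / 42.5 = 8.120 L/h
Infusion rate = CL × Css = 8.120 × 11.3 = 91.76 mg/h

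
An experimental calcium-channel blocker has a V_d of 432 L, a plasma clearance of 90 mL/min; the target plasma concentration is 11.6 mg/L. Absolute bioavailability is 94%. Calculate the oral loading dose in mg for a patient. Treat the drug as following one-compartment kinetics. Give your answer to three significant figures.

LD is governed by Vd — clearance does not enter the loading-dose calculation.
LD = Vd × C / F = 432.0 × 11.60 / 0.94 = 5331 mg

5330 mg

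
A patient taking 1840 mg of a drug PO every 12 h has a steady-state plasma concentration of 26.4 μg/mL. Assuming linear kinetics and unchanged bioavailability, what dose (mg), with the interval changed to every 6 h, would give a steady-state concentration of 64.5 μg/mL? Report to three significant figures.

2250 mg

For first-order elimination, Css ∝ F·D/(CL·τ); F and CL are unchanged, so Css ∝ D/τ.
D₂ = D₁ × (Css,target / Css,current) × (τ₂/τ₁) = 1840 × (64.5/26.4) × (6/12) = 2248 mg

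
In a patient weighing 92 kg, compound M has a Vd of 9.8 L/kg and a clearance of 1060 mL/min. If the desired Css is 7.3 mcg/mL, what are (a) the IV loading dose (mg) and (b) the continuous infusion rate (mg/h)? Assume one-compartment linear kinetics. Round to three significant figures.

Vd(total) = 92 kg × 9.8 L/kg = 901.6 L
Loading: fill Vd to C_target → 901.6 L × 7.3 mg/L = 6582 mg
CL = 1060 mL/min = 1060 × 0.06 = 63.60 L/h
Maintenance infusion rate = CL × Css = 63.60 × 7.3 = 464.3 mg/h

(a) 6580 mg; (b) 464 mg/h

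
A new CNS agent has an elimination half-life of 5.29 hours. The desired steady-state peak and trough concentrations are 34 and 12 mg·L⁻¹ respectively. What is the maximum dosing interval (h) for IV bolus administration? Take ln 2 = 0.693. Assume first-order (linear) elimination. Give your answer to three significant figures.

7.95 h

k = 0.693 / t½ = 0.693 / 5.29 = 0.1310 h⁻¹
Between IV bolus doses, concentration decays as C = C₀·e^(−kτ), so C_peak/C_trough = e^(kτ).
τ_max = ln(C_peak/C_trough) / k = ln(34/12) / 0.1310 = 1.041 / 0.1310 = 7.947 h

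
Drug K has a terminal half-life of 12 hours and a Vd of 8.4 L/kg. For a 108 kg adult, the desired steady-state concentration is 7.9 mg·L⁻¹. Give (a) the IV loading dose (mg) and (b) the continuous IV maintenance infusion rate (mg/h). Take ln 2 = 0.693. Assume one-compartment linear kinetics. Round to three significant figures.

Vd = 8.4 L/kg × 108 kg = 907.2 L
LD = Vd × C = 907.2 × 7.9 = 7167 mg
CL = 0.693 × Vd / t½ = 0.693 × 907.2 / 12 = 52.39 L/h
Infusion rate = CL × Css = 52.39 × 7.9 = 413.9 mg/h

(a) 7170 mg; (b) 414 mg/h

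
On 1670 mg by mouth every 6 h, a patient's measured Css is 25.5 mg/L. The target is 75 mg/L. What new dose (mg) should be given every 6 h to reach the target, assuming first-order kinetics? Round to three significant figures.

4910 mg

For first-order elimination, Css ∝ F·D/(CL·τ); F and CL are unchanged, so Css ∝ D/τ.
D₂ = D₁ × (Css,target / Css,current) = 1670 × 75/25.5 = 4912 mg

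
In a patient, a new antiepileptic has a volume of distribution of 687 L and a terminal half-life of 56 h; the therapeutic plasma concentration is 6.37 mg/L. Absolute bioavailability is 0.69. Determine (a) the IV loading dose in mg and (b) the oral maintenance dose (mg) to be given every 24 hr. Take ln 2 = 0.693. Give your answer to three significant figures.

(a) 4380 mg; (b) 1880 mg

LD = Vd × C = 687.0 × 6.37 = 4376 mg
CL = 0.693 × Vd / t½ = 0.693 × 687.0 / 56 = 8.502 L/h
D = CL × Css × τ / F = 8.502 × 6.37 × 24 / 0.69 = 1884 mg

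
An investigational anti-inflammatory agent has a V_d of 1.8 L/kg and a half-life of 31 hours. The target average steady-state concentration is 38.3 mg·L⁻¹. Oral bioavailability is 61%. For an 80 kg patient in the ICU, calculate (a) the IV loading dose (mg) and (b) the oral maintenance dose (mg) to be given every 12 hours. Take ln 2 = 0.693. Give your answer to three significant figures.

Vd(total) = 80 kg × 1.8 L/kg = 144.0 L
LD = Vd × C = 144.0 × 38.3 = 5515 mg
CL = 0.693 × Vd / t½ = 0.693 × 144.0 / 31 = 3.219 L/h
D = CL × Css × τ / F = 3.219 × 38.3 × 12 / 0.61 = 2425 mg

(a) 5520 mg; (b) 2430 mg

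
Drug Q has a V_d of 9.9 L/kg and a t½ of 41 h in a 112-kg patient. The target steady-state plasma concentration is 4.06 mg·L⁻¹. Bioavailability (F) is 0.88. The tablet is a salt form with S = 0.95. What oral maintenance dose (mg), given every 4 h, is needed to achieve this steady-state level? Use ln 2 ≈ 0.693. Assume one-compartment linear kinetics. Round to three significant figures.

364 mg

Vd = 9.9 L/kg × 112 kg = 1109 L
k = 0.693/41 = 0.01690 h⁻¹, so CL = k·Vd = 0.01690 × 1109 = 18.74 L/h
D = CL × Css × τ / F / S = 18.74 × 4.06 × 4 / 0.88 / 0.95 = 364.0 mg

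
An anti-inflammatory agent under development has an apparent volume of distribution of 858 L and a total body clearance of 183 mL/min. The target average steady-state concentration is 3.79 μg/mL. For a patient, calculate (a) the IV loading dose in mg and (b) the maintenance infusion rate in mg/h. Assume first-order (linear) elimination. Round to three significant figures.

(a) 3250 mg; (b) 41.6 mg/h

Loading dose = Vd × C = 858.0 × 3.79 = 3252 mg
CL = 183 mL/min = 183 × 0.06 = 10.98 L/h
Infusion rate = 10.98 L/h × 3.79 mg/L = 41.61 mg/h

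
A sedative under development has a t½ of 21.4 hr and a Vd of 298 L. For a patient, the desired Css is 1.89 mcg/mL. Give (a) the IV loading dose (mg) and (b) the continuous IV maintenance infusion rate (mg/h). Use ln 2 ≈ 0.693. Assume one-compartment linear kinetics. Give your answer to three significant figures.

LD = Vd × C = 298.0 × 1.89 = 563.2 mg
CL = 0.693 × Vd / t½ = 0.693 × 298.0 / 21.4 = 9.650 L/h
Infusion rate = CL × Css = 9.650 × 1.89 = 18.24 mg/h

(a) 563 mg; (b) 18.2 mg/h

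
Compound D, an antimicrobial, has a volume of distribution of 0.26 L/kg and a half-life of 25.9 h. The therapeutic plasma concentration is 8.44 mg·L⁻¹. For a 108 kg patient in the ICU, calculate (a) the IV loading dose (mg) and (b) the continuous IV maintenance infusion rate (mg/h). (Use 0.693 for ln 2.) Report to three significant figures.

Vd(total) = 108 kg × 0.26 L/kg = 28.08 L
LD = Vd × C = 28.08 × 8.44 = 237.0 mg
CL = 0.693 × Vd / t½ = 0.693 × 28.08 / 25.9 = 0.7513 L/h
Infusion rate = CL × Css = 0.7513 × 8.44 = 6.341 mg/h

(a) 237 mg; (b) 6.34 mg/h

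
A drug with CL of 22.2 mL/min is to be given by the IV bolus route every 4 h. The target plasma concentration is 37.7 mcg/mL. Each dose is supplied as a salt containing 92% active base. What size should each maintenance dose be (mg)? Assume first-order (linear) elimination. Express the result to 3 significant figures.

CL = 22.2 mL/min × 60/1000 = 1.332 L/h
D = CL × Css × τ / S = 1.332 × 37.7 × 4 / 0.92 = 218.3 mg

218 mg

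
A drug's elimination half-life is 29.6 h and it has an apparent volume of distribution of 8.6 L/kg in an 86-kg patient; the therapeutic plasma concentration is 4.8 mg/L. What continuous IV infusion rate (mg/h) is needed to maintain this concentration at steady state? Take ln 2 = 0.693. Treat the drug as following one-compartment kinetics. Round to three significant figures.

Vd(total) = 86 kg × 8.6 L/kg = 739.6 L
CL = 0.693 × Vd / t½ = 0.693 × 739.6 / 29.6 = 17.32 L/h
Infusion rate = CL × Css = 17.32 × 4.8 = 83.14 mg/h

83.1 mg/h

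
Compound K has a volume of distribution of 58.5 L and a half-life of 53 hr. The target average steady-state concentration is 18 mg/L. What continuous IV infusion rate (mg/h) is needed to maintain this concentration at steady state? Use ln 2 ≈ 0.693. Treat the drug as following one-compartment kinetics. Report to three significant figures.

13.8 mg/h

CL = ln 2 · Vd / t½ = 0.693 × 58.50 / 53 = 0.7649 L/h
Infusion rate = CL × Css = 0.7649 × 18 = 13.77 mg/h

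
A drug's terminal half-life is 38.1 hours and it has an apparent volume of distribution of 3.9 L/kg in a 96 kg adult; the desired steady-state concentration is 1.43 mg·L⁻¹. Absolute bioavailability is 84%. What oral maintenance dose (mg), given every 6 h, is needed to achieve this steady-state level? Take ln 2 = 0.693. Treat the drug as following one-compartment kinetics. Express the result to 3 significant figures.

Vd = 3.9 L/kg × 96 kg = 374.4 L
k = 0.693/38.1 = 0.01819 h⁻¹, so CL = k·Vd = 0.01819 × 374.4 = 6.810 L/h
D = CL × Css × τ / F = 6.810 × 1.43 × 6 / 0.84 = 69.56 mg

69.6 mg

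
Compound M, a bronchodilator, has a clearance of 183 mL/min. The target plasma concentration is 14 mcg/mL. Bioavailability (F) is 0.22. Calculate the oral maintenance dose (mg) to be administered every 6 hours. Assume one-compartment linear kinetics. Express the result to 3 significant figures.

CL = 183 mL/min × 60/1000 = 10.98 L/h
D = CL × Css × τ / F = 10.98 × 14 × 6 / 0.22 = 4192 mg

4190 mg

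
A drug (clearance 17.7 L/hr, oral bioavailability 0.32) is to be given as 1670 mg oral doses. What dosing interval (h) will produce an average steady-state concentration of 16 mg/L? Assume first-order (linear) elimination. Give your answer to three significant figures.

F·D/τ = CL·Css → τ = F·D / (CL·Css).
τ = 0.32 × 1670 / (17.7 × 16) = 1.887 h

1.89 h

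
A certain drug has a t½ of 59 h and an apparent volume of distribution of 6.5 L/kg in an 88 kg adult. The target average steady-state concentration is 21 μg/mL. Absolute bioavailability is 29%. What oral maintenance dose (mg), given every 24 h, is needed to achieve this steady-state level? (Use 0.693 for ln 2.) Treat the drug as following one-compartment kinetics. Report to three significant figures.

11700 mg

Vd(total) = 88 kg × 6.5 L/kg = 572.0 L
CL = 0.693 × Vd / t½ = 0.693 × 572.0 / 59 = 6.719 L/h
D = CL × Css × τ / F = 6.719 × 21 × 24 / 0.29 = 11680 mg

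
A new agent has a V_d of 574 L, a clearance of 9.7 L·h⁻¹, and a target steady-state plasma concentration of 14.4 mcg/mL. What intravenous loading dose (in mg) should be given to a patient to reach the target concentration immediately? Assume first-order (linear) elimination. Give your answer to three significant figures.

LD is governed by Vd — clearance does not enter the loading-dose calculation.
LD = Vd × C = 574.0 × 14.40 = 8266 mg

8270 mg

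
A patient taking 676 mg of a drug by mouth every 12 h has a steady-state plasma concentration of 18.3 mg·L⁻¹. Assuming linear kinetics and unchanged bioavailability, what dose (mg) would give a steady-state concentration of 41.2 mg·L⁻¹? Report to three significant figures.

With linear kinetics, Css is proportional to dose rate (D/τ) at fixed clearance.
D₂ = D₁ × (Css,target / Css,current) = 676 × 41.2/18.3 = 1522 mg

1520 mg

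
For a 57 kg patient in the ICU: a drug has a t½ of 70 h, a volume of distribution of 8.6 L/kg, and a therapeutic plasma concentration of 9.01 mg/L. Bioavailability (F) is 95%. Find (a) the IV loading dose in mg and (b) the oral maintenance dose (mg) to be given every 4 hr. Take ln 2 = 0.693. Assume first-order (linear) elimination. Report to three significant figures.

(a) 4420 mg; (b) 184 mg

Total Vd = 8.6 × 57 = 490.2 L
LD = Vd × C = 490.2 × 9.01 = 4417 mg
CL = 0.693 × Vd / t½ = 0.693 × 490.2 / 70 = 4.853 L/h
D = CL × Css × τ / F = 4.853 × 9.01 × 4 / 0.95 = 184.1 mg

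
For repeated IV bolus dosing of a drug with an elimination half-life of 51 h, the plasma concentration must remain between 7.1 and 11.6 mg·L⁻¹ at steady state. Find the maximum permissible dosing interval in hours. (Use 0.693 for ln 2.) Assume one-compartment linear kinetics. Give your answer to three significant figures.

k = 0.693 / t½ = 0.693 / 51 = 0.01359 h⁻¹
Between IV bolus doses, concentration decays as C = C₀·e^(−kτ), so C_peak/C_trough = e^(kτ).
τ_max = ln(C_peak/C_trough) / k = ln(11.6/7.1) / 0.01359 = 0.4909 / 0.01359 = 36.12 h

36.1 h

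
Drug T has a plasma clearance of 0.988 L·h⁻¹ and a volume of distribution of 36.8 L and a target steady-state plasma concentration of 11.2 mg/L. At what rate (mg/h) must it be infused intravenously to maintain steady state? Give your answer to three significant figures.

11.1 mg/h

At steady state, infusion rate equals elimination rate: rate in = CL × Css.
Infusion rate = CL · Css = 0.9880 L/h × 11.2 mg/L = 11.07 mg/h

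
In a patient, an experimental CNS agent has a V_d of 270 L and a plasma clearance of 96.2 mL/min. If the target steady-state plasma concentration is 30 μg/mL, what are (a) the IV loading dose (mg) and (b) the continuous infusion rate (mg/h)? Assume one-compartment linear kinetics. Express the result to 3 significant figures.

(a) 8100 mg; (b) 173 mg/h

Loading dose = Vd × C = 270.0 × 30 = 8100 mg
CL = 96.2 mL/min × 60/1000 = 5.772 L/h
Maintenance infusion rate = CL × Css = 5.772 × 30 = 173.2 mg/h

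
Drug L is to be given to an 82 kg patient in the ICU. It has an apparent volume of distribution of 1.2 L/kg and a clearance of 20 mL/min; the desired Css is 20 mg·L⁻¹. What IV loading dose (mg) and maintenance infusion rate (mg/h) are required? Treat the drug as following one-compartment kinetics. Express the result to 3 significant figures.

Total Vd = 1.2 × 82 = 98.40 L
Loading dose = Vd × C = 98.40 × 20 = 1968 mg
CL = 20 mL/min = 20 × 0.06 = 1.200 L/h
Infusion rate = 1.200 L/h × 20 mg/L = 24.00 mg/h

(a) 1970 mg; (b) 24.0 mg/h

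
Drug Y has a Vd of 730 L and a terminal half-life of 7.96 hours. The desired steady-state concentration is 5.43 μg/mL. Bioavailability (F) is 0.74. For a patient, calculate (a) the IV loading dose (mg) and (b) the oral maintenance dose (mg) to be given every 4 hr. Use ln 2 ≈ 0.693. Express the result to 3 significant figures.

(a) 3960 mg; (b) 1870 mg

LD = Vd × C = 730.0 × 5.43 = 3964 mg
CL = 0.693 × Vd / t½ = 0.693 × 730.0 / 7.96 = 63.55 L/h
D = CL × Css × τ / F = 63.55 × 5.43 × 4 / 0.74 = 1865 mg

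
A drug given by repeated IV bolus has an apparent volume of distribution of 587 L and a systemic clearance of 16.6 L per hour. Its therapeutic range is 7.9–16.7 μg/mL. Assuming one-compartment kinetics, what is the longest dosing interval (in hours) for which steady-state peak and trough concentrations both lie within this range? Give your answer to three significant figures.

26.5 h

k = CL / Vd = 16.60 / 587.0 = 0.02828 h⁻¹
Between IV bolus doses, concentration decays as C = C₀·e^(−kτ), so C_peak/C_trough = e^(kτ).
τ_max = ln(C_peak/C_trough) / k = ln(16.7/7.9) / 0.02828 = 0.7485 / 0.02828 = 26.47 h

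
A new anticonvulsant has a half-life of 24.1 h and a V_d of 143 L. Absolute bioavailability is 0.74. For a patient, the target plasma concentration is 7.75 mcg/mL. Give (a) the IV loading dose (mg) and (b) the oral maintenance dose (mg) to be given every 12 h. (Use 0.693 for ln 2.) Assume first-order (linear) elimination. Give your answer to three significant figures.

(a) 1110 mg; (b) 517 mg

LD = Vd × C = 143.0 × 7.75 = 1108 mg
CL = 0.693 × Vd / t½ = 0.693 × 143.0 / 24.1 = 4.112 L/h
D = CL × Css × τ / F = 4.112 × 7.75 × 12 / 0.74 = 516.8 mg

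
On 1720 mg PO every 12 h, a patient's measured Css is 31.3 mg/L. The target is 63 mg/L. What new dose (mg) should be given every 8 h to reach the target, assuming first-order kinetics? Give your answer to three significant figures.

2310 mg

For first-order elimination, Css ∝ F·D/(CL·τ); F and CL are unchanged, so Css ∝ D/τ.
D₂ = D₁ × (Css,target / Css,current) × (τ₂/τ₁) = 1720 × (63/31.3) × (8/12) = 2308 mg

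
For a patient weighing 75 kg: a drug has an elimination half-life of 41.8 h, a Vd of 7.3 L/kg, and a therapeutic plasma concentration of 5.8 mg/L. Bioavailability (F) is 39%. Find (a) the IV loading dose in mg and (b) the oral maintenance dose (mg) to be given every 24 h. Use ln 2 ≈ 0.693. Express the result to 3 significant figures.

(a) 3180 mg; (b) 3240 mg

Vd = 7.3 L/kg × 75 kg = 547.5 L
LD = Vd × C = 547.5 × 5.8 = 3176 mg
CL = 0.693 × Vd / t½ = 0.693 × 547.5 / 41.8 = 9.077 L/h
D = CL × Css × τ / F = 9.077 × 5.8 × 24 / 0.39 = 3240 mg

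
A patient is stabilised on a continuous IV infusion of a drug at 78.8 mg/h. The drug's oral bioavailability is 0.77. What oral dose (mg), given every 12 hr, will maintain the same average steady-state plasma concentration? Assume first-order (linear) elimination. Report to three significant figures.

1230 mg

To maintain the same Css, the systemic dosing rate must be unchanged: F·D/τ = infusion rate.
D = rate × τ / F = 78.8 × 12 / 0.77 = 1228 mg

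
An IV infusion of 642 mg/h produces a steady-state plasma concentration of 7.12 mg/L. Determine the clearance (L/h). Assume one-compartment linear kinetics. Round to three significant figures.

90.2 L/h

At steady state, infusion rate = CL × Css, so CL = rate / Css.
CL = 642 / 7.12 = 90.17 L/h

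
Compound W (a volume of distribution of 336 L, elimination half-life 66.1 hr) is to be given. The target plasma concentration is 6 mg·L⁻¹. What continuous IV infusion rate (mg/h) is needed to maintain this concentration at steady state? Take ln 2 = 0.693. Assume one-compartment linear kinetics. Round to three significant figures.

k = 0.693/66.1 = 0.01048 h⁻¹, so CL = k·Vd = 0.01048 × 336.0 = 3.521 L/h
Infusion rate = CL × Css = 3.521 × 6 = 21.13 mg/h

21.1 mg/h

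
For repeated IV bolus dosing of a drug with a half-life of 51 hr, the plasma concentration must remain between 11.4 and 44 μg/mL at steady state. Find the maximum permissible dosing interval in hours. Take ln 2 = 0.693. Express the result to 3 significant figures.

99.4 h

k = 0.693 / t½ = 0.693 / 51 = 0.01359 h⁻¹
Between IV bolus doses, concentration decays as C = C₀·e^(−kτ), so C_peak/C_trough = e^(kτ).
τ_max = ln(C_peak/C_trough) / k = ln(44/11.4) / 0.01359 = 1.351 / 0.01359 = 99.41 h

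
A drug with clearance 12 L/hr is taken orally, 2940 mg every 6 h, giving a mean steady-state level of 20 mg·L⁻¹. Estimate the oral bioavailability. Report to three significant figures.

0.490

F·D/τ = CL·Css at steady state → F = CL·Css·τ / D.
F = 12 × 20 × 6 / 2940 = 0.490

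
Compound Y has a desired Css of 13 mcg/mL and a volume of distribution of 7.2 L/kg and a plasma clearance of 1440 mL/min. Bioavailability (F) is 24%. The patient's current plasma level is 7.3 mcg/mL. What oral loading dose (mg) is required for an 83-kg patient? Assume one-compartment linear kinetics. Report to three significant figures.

Vd(total) = 83 kg × 7.2 L/kg = 597.6 L
The loading dose fills Vd to the target concentration.
Concentration deficit ΔC = 13 − 7.3 = 5.700 mg/L
LD = Vd × ΔC / F = 597.6 × 5.700 / 0.24 = 14190 mg

14200 mg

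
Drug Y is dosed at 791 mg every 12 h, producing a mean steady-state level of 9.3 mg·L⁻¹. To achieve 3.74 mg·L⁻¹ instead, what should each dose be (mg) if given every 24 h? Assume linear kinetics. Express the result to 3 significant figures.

636 mg

For first-order elimination, Css ∝ F·D/(CL·τ); F and CL are unchanged, so Css ∝ D/τ.
D₂ = D₁ × (Css,target / Css,current) × (τ₂/τ₁) = 791 × (3.74/9.3) × (24/12) = 636.2 mg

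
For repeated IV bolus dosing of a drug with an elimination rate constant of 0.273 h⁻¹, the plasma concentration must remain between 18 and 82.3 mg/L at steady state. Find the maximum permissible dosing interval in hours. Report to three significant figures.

5.57 h

Between IV bolus doses, concentration decays as C = C₀·e^(−kτ), so C_peak/C_trough = e^(kτ).
τ_max = ln(C_peak/C_trough) / k = ln(82.3/18) / 0.2730 = 1.520 / 0.2730 = 5.568 h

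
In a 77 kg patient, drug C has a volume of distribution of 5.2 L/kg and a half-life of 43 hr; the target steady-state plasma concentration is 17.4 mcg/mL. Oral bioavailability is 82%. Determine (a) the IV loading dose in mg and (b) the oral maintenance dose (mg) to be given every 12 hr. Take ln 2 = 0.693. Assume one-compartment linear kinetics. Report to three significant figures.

Total Vd = 5.2 × 77 = 400.4 L
LD = Vd × C = 400.4 × 17.4 = 6967 mg
CL = 0.693 × Vd / t½ = 0.693 × 400.4 / 43 = 6.453 L/h
D = CL × Css × τ / F = 6.453 × 17.4 × 12 / 0.82 = 1643 mg

(a) 6970 mg; (b) 1640 mg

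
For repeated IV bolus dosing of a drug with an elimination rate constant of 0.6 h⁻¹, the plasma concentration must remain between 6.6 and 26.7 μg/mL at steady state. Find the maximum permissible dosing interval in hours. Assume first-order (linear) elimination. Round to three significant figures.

Between IV bolus doses, concentration decays as C = C₀·e^(−kτ), so C_peak/C_trough = e^(kτ).
τ_max = ln(C_peak/C_trough) / k = ln(26.7/6.6) / 0.6000 = 1.398 / 0.6000 = 2.330 h

2.33 h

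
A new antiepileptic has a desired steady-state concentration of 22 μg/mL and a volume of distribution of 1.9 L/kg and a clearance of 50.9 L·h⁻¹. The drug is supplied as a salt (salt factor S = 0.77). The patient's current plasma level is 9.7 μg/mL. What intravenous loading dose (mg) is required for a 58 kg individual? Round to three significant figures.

1760 mg

Vd(total) = 58 kg × 1.9 L/kg = 110.2 L
Concentration deficit ΔC = 22 − 9.7 = 12.30 mg/L
LD = Vd × ΔC / S = 110.2 × 12.30 / 0.77 = 1760 mg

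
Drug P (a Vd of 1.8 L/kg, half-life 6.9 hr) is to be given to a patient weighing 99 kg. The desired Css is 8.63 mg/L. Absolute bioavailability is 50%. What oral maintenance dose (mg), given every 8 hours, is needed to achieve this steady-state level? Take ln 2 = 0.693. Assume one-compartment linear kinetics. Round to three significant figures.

Vd = 1.8 L/kg × 99 kg = 178.2 L
CL = 0.693 × Vd / t½ = 0.693 × 178.2 / 6.9 = 17.90 L/h
D = CL × Css × τ / F = 17.90 × 8.63 × 8 / 0.5 = 2472 mg

2470 mg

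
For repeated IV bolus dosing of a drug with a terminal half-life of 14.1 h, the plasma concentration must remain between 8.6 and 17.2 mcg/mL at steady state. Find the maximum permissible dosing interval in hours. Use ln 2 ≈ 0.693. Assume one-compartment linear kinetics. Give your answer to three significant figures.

14.1 h

k = 0.693 / t½ = 0.693 / 14.1 = 0.04915 h⁻¹
Between IV bolus doses, concentration decays as C = C₀·e^(−kτ), so C_peak/C_trough = e^(kτ).
τ_max = ln(C_peak/C_trough) / k = ln(17.2/8.6) / 0.04915 = 0.6931 / 0.04915 = 14.10 h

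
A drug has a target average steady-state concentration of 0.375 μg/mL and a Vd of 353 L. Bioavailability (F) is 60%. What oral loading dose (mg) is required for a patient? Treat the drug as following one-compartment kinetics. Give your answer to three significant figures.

The loading dose fills Vd to the target concentration.
LD = Vd × C / F = 353.0 × 0.3750 / 0.6 = 220.6 mg

221 mg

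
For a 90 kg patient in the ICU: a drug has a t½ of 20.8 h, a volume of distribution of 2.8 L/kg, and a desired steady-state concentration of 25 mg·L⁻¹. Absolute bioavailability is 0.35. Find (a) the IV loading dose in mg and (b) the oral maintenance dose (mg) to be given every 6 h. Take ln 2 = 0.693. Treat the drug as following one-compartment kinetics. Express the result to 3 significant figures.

Vd = 2.8 L/kg × 90 kg = 252.0 L
LD = Vd × C = 252.0 × 25 = 6300 mg
CL = 0.693 × Vd / t½ = 0.693 × 252.0 / 20.8 = 8.396 L/h
D = CL × Css × τ / F = 8.396 × 25 × 6 / 0.35 = 3598 mg

(a) 6300 mg; (b) 3600 mg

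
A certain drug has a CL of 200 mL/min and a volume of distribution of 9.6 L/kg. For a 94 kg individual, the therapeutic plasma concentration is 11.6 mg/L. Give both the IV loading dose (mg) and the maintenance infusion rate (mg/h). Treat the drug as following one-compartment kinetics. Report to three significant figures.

(a) 10500 mg; (b) 139 mg/h

Total Vd = 9.6 × 94 = 902.4 L
LD = Vd · C_target = 902.4 × 11.6 = 10470 mg
CL = 200 mL/min = 200 × 0.06 = 12.00 L/h
Maintenance: replace elimination → rate = CL × Css = 12.00 × 11.6 = 139.2 mg/h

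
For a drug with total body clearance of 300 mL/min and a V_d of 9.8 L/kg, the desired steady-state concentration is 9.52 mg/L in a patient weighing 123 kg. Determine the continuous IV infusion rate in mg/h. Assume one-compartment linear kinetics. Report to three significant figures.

CL = 300 mL/min = 300 × 0.06 = 18.00 L/h
Vd does not affect the maintenance rate; only clearance governs steady-state input.
Rate = CL × Css = 18.00 × 9.52 = 171.4 mg/h

171 mg/h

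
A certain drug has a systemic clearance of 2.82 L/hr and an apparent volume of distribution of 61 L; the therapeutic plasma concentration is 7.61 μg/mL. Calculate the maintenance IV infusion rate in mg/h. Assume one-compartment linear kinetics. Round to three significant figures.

Maintenance depends on clearance, not Vd — rate in must match rate out.
Infusion rate = CL · Css = 2.820 L/h × 7.61 mg/L = 21.46 mg/h

21.5 mg/h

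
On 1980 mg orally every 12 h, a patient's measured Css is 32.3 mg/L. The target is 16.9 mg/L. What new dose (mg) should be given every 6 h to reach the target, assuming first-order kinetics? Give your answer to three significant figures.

For first-order elimination, Css ∝ F·D/(CL·τ); F and CL are unchanged, so Css ∝ D/τ.
D₂ = D₁ × (Css,target / Css,current) × (τ₂/τ₁) = 1980 × (16.9/32.3) × (6/12) = 518.0 mg

518 mg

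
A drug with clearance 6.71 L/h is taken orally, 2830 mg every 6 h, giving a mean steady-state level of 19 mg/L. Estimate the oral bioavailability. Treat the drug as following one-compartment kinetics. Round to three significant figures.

F·D/τ = CL·Css at steady state → F = CL·Css·τ / D.
F = 6.71 × 19 × 6 / 2830 = 0.270

0.270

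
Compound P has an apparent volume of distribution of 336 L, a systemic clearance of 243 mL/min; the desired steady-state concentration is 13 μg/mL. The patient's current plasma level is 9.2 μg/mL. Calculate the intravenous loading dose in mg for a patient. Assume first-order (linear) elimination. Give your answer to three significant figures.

1280 mg

The loading dose fills Vd to the target concentration.
Concentration deficit ΔC = 13 − 9.2 = 3.800 mg/L
LD = Vd × ΔC = 336.0 × 3.800 = 1277 mg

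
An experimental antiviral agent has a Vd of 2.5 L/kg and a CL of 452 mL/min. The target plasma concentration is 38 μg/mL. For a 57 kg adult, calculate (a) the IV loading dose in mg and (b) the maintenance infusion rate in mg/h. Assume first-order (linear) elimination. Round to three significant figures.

(a) 5420 mg; (b) 1030 mg/h

Total Vd = 2.5 × 57 = 142.5 L
LD = Vd · C_target = 142.5 × 38 = 5415 mg
CL = 452 mL/min = 452 × 0.06 = 27.12 L/h
Maintenance: replace elimination → rate = CL × Css = 27.12 × 38 = 1031 mg/h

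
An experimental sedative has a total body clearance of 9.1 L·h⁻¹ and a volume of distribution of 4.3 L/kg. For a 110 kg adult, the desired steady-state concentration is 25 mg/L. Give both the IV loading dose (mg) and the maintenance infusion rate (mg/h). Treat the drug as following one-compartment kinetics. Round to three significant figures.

(a) 11800 mg; (b) 228 mg/h

Vd = 4.3 L/kg × 110 kg = 473.0 L
Loading dose = Vd × C = 473.0 × 25 = 11830 mg
Maintenance: replace elimination → rate = CL × Css = 9.100 × 25 = 227.5 mg/h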